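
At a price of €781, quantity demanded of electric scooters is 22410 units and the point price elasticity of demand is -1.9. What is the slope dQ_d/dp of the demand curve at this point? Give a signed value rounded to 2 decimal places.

-54.52

Ed = (dQ_d/dp)·(p/Q_d) ⇒ dQ_d/dp = Ed·Q_d/p = (-1.9)·22410/781 = -54.5185…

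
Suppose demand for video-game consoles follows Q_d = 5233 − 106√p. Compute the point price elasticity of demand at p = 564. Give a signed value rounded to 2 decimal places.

-0.46

dQ_d/dp = −106/(2√p) = -2.2317. At p = 564, Q_d = 2715.64.
Ed = (dQ_d/dp)·(p/Q_d) = (-2.2317) × (564/2715.64) = -0.4634…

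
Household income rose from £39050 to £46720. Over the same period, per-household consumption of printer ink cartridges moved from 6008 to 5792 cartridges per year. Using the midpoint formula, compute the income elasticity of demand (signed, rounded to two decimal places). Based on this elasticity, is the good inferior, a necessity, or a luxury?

%ΔQ = (5792 − 6008)/[( 6008 + 5792)/2] = -216/5900 = -0.036610…
%ΔIncome = (46720 − 39050)/[( 39050 + 46720)/2] = 7670/42885 = 0.178850…
E_income = (-216/5900) / (7670/42885) = -0.2046…
E_income < 0 ⇒ inferior good.

-0.20; inferior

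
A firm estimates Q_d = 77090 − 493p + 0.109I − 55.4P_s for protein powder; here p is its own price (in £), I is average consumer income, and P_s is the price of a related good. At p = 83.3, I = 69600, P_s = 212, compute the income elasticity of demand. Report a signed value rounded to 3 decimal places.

At the given values, Q_d = 77090 − 493(83.3) + 0.109(69600) − 55.4(212) = 31864.7.
∂Q_d/∂I = 0.109.
E = (0.109) × (69600/31864.7) = 0.23808…

0.238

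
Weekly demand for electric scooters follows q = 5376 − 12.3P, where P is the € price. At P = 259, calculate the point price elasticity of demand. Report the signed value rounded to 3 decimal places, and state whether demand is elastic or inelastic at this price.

dq/dP = −12.3. At P = 259, q = 5376 − 12.3(259) = 2190.3.
Ed = (dq/dP)·(P/q) = −12.3 × (259/2190.3) = -1.45445…
|Ed| = 1.454 > 1, so demand is elastic.

-1.454; elastic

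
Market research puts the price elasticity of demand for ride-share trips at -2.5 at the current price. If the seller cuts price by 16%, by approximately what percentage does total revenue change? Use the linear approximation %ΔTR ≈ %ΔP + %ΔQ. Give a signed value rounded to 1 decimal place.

+24.0%

%ΔQ ≈ Ed × %ΔP = (-2.5) × (-16%) = +40.0000%
%ΔTR ≈ %ΔP + %ΔQ = (-16%) + (+40.0000%) = +24.0000%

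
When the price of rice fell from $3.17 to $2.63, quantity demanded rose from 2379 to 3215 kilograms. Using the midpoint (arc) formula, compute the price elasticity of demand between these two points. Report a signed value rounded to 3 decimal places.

%ΔQ = (3215 − 2379) / [(2379 + 3215)/2] = 836/2797 = 0.298891…
%ΔP = (2.63 − 3.17) / [(3.17 + 2.63)/2] = -0.54/2.9 = -0.186206…
Arc Ed = %ΔQ / %ΔP = (836/2797) / (-0.54/2.9) = -1.60515…

-1.605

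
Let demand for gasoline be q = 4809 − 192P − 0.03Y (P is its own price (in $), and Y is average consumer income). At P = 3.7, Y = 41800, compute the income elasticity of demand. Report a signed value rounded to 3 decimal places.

-0.441

At the given values, q = 4809 − 192(3.7) − 0.03(41800) = 2844.6.
∂q/∂Y = -0.03.
E = (-0.03) × (41800/2844.6) = -0.44083…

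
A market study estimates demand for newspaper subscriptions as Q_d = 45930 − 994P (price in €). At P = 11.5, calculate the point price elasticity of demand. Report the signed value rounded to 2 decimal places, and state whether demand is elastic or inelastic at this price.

dQ_d/dP = −994. At P = 11.5, Q_d = 45930 − 994(11.5) = 34499.
Ed = (dQ_d/dP)·(P/Q_d) = −994 × (11.5/34499) = -0.3313…
|Ed| = 0.33 < 1, so demand is inelastic.

-0.33; inelastic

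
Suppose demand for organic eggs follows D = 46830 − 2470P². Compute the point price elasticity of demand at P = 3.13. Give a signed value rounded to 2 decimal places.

-2.14

dD/dP = −2·2470·P = -15462.2. At P = 3.13, D = 22631.657.
Ed = (dD/dP)·(P/D) = (-15462.2) × (3.13/22631.657) = -2.1384…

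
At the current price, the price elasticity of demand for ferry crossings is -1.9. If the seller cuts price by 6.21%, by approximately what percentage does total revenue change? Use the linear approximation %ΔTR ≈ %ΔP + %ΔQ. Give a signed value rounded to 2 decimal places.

+5.59%

%ΔQ ≈ Ed × %ΔP = (-1.9) × (-6.21%) = +11.7990%
%ΔTR ≈ %ΔP + %ΔQ = (-6.21%) + (+11.7990%) = +5.5890%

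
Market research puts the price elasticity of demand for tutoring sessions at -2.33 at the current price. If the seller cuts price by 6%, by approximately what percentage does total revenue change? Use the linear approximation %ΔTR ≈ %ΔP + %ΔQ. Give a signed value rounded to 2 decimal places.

+7.98%

%ΔQ ≈ Ed × %ΔP = (-2.33) × (-6%) = +13.9800%
%ΔTR ≈ %ΔP + %ΔQ = (-6%) + (+13.9800%) = +7.9800%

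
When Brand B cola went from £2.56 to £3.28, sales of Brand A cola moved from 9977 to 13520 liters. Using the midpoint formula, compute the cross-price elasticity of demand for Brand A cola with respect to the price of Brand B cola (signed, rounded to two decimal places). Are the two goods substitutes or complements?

1.22; substitutes

%ΔQ_{Brand A cola} = (13520 − 9977)/avg = 3543/11748.5 = 0.301570…
%ΔP_{Brand B cola} = (3.28 − 2.56)/avg = 0.72/2.92 = 0.246575…
E_cross = (3543/11748.5) / (0.72/2.92) = 1.2230…
E_cross > 0 ⇒ the goods are substitutes.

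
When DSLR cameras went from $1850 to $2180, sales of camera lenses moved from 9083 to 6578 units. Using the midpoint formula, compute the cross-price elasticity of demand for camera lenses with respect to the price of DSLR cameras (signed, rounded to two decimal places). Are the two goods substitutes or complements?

%ΔQ_{camera lenses} = (6578 − 9083)/avg = -2505/7830.5 = -0.319902…
%ΔP_{DSLR cameras} = (2180 − 1850)/avg = 330/2015 = 0.163771…
E_cross = (-2505/7830.5) / (330/2015) = -1.9533…
E_cross < 0 ⇒ the goods are complements.

-1.95; complements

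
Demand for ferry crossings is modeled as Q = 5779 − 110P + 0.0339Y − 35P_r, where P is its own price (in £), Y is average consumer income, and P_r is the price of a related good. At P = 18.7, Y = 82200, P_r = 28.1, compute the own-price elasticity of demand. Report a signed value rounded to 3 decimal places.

-0.372

At the given values, Q = 5779 − 110(18.7) + 0.0339(82200) − 35(28.1) = 5525.08.
∂Q/∂P = −110.
E = (-110) × (18.7/5525.08) = -0.37230…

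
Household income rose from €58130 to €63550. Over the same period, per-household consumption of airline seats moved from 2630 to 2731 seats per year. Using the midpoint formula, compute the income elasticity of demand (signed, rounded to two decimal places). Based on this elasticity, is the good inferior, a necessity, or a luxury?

%ΔQ = (2731 − 2630)/[( 2630 + 2731)/2] = 101/2680.5 = 0.037679…
%ΔIncome = (63550 − 58130)/[( 58130 + 63550)/2] = 5420/60840 = 0.089086…
E_income = (101/2680.5) / (5420/60840) = 0.4229…
0 < E_income < 1 ⇒ normal good, necessity.

0.42; necessity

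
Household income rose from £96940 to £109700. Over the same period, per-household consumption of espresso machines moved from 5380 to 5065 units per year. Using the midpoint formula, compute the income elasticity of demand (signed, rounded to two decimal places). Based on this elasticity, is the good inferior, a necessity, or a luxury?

-0.49; inferior

%ΔQ = (5065 − 5380)/[( 5380 + 5065)/2] = -315/5222.5 = -0.060315…
%ΔIncome = (109700 − 96940)/[( 96940 + 109700)/2] = 12760/103320 = 0.123499…
E_income = (-315/5222.5) / (12760/103320) = -0.4883…
E_income < 0 ⇒ inferior good.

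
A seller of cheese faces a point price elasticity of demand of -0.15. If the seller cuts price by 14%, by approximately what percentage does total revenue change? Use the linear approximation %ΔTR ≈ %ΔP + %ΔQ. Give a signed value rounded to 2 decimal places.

%ΔQ ≈ Ed × %ΔP = (-0.15) × (-14%) = +2.1000%
%ΔTR ≈ %ΔP + %ΔQ = (-14%) + (+2.1000%) = -11.9000%

-11.90%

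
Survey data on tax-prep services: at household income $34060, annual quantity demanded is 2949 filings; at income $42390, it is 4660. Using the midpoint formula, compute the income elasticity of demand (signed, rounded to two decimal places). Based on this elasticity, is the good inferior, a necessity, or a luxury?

2.06; luxury

%ΔQ = (4660 − 2949)/[( 2949 + 4660)/2] = 1711/3804.5 = 0.449730…
%ΔIncome = (42390 − 34060)/[( 34060 + 42390)/2] = 8330/38225 = 0.217920…
E_income = (1711/3804.5) / (8330/38225) = 2.0637…
E_income > 1 ⇒ normal good, luxury.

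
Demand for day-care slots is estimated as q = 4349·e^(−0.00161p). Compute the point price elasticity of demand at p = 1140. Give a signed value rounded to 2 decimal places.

dq/dp = −0.00161·q = -1.11715. At p = 1140, q = 693.882.
Ed = (dq/dp)·(p/q) = (-1.11715) × (1140/693.882) = -1.8354

-1.84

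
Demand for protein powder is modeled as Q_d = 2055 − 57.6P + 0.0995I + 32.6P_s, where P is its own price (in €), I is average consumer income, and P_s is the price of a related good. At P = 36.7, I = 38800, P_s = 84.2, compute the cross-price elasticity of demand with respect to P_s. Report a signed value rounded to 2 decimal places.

0.42

At the given values, Q_d = 2055 − 57.6(36.7) + 0.0995(38800) + 32.6(84.2) = 6546.6.
∂Q_d/∂P_s = 32.6.
E = (32.6) × (84.2/6546.6) = 0.4192…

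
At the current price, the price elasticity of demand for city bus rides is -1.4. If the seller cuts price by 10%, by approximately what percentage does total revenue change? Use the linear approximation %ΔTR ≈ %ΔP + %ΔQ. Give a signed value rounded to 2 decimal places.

+4.00%

%ΔQ ≈ Ed × %ΔP = (-1.4) × (-10%) = +14.0000%
%ΔTR ≈ %ΔP + %ΔQ = (-10%) + (+14.0000%) = +4.0000%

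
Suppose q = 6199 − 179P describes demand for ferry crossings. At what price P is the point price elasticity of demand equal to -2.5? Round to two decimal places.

Ed = −179P/(6199 − 179P). Set this equal to -2.5:
179P = 2.5·(6199 − 179P) ⇒ 179P(1 + 2.5) = 2.5·6199
P = 2.5·6199 / (179·3.5) = 24.7366…

24.74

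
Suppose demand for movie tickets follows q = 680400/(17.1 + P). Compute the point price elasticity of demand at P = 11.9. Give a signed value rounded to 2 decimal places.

-0.41

dq/dP = −680400/(17.1 + P)² = -809.037. At P = 11.9, q = 23462.1.
Ed = (dq/dP)·(P/q) = (-809.037) × (11.9/23462.1) = -0.4103…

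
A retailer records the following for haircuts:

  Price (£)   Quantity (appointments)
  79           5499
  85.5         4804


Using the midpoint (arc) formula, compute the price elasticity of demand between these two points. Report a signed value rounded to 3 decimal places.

-1.707

%ΔQ = (4804 − 5499) / [(5499 + 4804)/2] = -695/5151.5 = -0.134912…
%ΔP = (85.5 − 79) / [(79 + 85.5)/2] = 6.5/82.25 = 0.079027…
Arc Ed = %ΔQ / %ΔP = (-695/5151.5) / (6.5/82.25) = -1.70715…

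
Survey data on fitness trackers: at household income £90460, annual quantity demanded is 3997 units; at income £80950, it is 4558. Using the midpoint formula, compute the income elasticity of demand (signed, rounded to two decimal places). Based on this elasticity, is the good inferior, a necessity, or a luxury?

-1.18; inferior

%ΔQ = (4558 − 3997)/[( 3997 + 4558)/2] = 561/4277.5 = 0.131151…
%ΔIncome = (80950 − 90460)/[( 90460 + 80950)/2] = -9510/85705 = -0.110962…
E_income = (561/4277.5) / (-9510/85705) = -1.1819…
E_income < 0 ⇒ inferior good.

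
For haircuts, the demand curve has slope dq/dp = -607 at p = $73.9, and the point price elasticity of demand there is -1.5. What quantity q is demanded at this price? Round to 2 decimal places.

29904.87

Ed = (dq/dp)·(p/q) ⇒ q = (dq/dp)·p/Ed = (-607)·73.9/(-1.5) = 29904.8666…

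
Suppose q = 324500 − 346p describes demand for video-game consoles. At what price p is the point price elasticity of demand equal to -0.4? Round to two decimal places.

267.96

Ed = −346p/(324500 − 346p). Set this equal to -0.4:
346p = 0.4·(324500 − 346p) ⇒ 346p(1 + 0.4) = 0.4·324500
p = 0.4·324500 / (346·1.4) = 267.9603…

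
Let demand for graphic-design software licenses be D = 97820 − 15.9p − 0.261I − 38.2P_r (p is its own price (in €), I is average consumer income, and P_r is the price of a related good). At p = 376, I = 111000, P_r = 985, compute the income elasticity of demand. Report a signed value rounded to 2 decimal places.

At the given values, D = 97820 − 15.9(376) − 0.261(111000) − 38.2(985) = 25243.6.
∂D/∂I = -0.261.
E = (-0.261) × (111000/25243.6) = -1.1476…

-1.15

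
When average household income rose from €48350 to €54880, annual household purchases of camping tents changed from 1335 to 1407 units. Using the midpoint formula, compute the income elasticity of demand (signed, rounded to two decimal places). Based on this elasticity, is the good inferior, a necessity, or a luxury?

%ΔQ = (1407 − 1335)/[( 1335 + 1407)/2] = 72/1371 = 0.052516…
%ΔIncome = (54880 − 48350)/[( 48350 + 54880)/2] = 6530/51615 = 0.126513…
E_income = (72/1371) / (6530/51615) = 0.4151…
0 < E_income < 1 ⇒ normal good, necessity.

0.42; necessity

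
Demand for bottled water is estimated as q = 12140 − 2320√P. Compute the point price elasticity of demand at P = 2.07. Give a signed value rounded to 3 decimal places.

dq/dP = −2320/(2√P) = -806.256. At P = 2.07, q = 8802.1.
Ed = (dq/dP)·(P/q) = (-806.256) × (2.07/8802.1) = -0.18960…

-0.190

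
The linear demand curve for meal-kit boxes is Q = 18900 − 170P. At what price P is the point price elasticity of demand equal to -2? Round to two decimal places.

Ed = −170P/(18900 − 170P). Set this equal to -2:
170P = 2·(18900 − 170P) ⇒ 170P(1 + 2) = 2·18900
P = 2·18900 / (170·3) = 74.1176…

74.12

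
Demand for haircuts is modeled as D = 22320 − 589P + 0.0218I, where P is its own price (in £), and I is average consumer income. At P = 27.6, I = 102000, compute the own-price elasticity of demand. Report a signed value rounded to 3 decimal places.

At the given values, D = 22320 − 589(27.6) + 0.0218(102000) = 8287.2.
∂D/∂P = −589.
E = (-589) × (27.6/8287.2) = -1.96162…

-1.962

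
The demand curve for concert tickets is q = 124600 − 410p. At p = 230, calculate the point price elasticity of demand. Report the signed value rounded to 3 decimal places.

dq/dp = −410. At p = 230, q = 124600 − 410(230) = 30300.
Ed = (dq/dp)·(p/q) = −410 × (230/30300) = -3.11221…

-3.112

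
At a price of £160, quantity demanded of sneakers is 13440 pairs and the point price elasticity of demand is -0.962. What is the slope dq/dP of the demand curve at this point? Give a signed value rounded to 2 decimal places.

-80.81

Ed = (dq/dP)·(P/q) ⇒ dq/dP = Ed·q/P = (-0.962)·13440/160 = -80.808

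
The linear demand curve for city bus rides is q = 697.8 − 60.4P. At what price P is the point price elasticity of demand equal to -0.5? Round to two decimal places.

Ed = −60.4P/(697.8 − 60.4P). Set this equal to -0.5:
60.4P = 0.5·(697.8 − 60.4P) ⇒ 60.4P(1 + 0.5) = 0.5·697.8
P = 0.5·697.8 / (60.4·1.5) = 3.8509…

3.85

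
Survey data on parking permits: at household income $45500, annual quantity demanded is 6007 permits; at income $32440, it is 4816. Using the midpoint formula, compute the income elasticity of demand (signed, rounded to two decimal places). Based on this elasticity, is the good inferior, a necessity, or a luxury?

0.66; necessity

%ΔQ = (4816 − 6007)/[( 6007 + 4816)/2] = -1191/5411.5 = -0.220086…
%ΔIncome = (32440 − 45500)/[( 45500 + 32440)/2] = -13060/38970 = -0.335129…
E_income = (-1191/5411.5) / (-13060/38970) = 0.6567…
0 < E_income < 1 ⇒ normal good, necessity.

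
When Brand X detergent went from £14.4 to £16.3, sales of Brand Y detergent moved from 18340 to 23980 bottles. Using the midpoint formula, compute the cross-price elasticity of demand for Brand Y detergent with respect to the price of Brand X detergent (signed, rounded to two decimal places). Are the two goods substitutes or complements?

2.15; substitutes

%ΔQ_{Brand Y detergent} = (23980 − 18340)/avg = 5640/21160 = 0.266540…
%ΔP_{Brand X detergent} = (16.3 − 14.4)/avg = 1.9/15.35 = 0.123778…
E_cross = (5640/21160) / (1.9/15.35) = 2.1533…
E_cross > 0 ⇒ the goods are substitutes.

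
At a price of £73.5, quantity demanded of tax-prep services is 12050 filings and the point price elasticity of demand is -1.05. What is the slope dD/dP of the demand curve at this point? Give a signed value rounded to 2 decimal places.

Ed = (dD/dP)·(P/D) ⇒ dD/dP = Ed·D/P = (-1.05)·12050/73.5 = -172.1428…

-172.14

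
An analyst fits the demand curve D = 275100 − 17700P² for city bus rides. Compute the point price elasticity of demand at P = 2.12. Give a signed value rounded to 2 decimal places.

-0.81

dD/dP = −2·17700·P = -75048. At P = 2.12, D = 195549.12.
Ed = (dD/dP)·(P/D) = (-75048) × (2.12/195549.12) = -0.8136…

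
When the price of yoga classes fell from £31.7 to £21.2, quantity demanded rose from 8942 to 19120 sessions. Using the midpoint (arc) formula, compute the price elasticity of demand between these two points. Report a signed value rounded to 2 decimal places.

%ΔQ = (19120 − 8942) / [(8942 + 19120)/2] = 10178/14031 = 0.725393…
%ΔP = (21.2 − 31.7) / [(31.7 + 21.2)/2] = -10.5/26.45 = -0.396975…
Arc Ed = %ΔQ / %ΔP = (10178/14031) / (-10.5/26.45) = -1.8273…

-1.83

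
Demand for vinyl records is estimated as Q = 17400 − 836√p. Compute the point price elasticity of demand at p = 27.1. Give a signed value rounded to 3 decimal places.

dQ/dp = −836/(2√p) = -80.2956. At p = 27.1, Q = 13048.
Ed = (dQ/dp)·(p/Q) = (-80.2956) × (27.1/13048) = -0.16676…

-0.167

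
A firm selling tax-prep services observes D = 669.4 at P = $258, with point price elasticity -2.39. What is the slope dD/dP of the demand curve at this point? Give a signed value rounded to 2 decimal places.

Ed = (dD/dP)·(P/D) ⇒ dD/dP = Ed·D/P = (-2.39)·669.4/258 = -6.2010…

-6.20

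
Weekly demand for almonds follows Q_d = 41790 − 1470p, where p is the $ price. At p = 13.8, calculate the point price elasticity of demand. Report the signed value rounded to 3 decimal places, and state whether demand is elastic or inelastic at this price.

dQ_d/dp = −1470. At p = 13.8, Q_d = 41790 − 1470(13.8) = 21504.
Ed = (dQ_d/dp)·(p/Q_d) = −1470 × (13.8/21504) = -0.94335…
|Ed| = 0.943 < 1, so demand is inelastic.

-0.943; inelastic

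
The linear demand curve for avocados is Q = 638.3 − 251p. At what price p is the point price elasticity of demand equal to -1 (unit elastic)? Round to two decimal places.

1.27

Ed = −251p/(638.3 − 251p). Set this equal to -1:
251p = 1·(638.3 − 251p) ⇒ 251p(1 + 1) = 1·638.3
p = 1·638.3 / (251·2) = 1.2715…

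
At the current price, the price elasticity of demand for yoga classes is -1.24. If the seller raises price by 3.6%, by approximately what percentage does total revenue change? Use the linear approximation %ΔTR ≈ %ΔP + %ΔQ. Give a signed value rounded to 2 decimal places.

%ΔQ ≈ Ed × %ΔP = (-1.24) × (+3.6%) = -4.4640%
%ΔTR ≈ %ΔP + %ΔQ = (+3.6%) + (-4.4640%) = -0.8640%

-0.86%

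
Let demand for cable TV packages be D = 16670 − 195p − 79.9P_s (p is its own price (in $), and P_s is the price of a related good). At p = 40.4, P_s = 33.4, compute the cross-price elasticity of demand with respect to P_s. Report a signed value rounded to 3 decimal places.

At the given values, D = 16670 − 195(40.4) − 79.9(33.4) = 6123.34.
∂D/∂P_s = -79.9.
E = (-79.9) × (33.4/6123.34) = -0.43581…

-0.436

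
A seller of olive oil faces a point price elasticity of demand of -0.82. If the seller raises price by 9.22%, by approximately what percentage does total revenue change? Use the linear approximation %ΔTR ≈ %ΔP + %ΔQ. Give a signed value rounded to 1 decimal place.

+1.7%

%ΔQ ≈ Ed × %ΔP = (-0.82) × (+9.22%) = -7.5604%
%ΔTR ≈ %ΔP + %ΔQ = (+9.22%) + (-7.5604%) = +1.6596%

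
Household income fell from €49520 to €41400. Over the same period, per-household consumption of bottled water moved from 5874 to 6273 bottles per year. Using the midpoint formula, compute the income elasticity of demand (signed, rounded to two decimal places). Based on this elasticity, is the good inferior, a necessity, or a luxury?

-0.37; inferior

%ΔQ = (6273 − 5874)/[( 5874 + 6273)/2] = 399/6073.5 = 0.065695…
%ΔIncome = (41400 − 49520)/[( 49520 + 41400)/2] = -8120/45460 = -0.178618…
E_income = (399/6073.5) / (-8120/45460) = -0.3677…
E_income < 0 ⇒ inferior good.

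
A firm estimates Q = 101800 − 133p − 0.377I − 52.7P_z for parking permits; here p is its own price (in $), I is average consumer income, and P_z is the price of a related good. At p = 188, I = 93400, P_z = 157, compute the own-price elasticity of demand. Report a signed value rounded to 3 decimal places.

-0.751

At the given values, Q = 101800 − 133(188) − 0.377(93400) − 52.7(157) = 33310.3.
∂Q/∂p = −133.
E = (-133) × (188/33310.3) = -0.75063…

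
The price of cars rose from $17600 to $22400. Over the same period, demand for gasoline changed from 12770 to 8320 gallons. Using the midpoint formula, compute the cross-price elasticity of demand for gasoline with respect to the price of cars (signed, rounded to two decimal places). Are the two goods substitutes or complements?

-1.76; complements

%ΔQ_{gasoline} = (8320 − 12770)/avg = -4450/10545 = -0.422000…
%ΔP_{cars} = (22400 − 17600)/avg = 4800/20000 = 0.24
E_cross = (-4450/10545) / (4800/20000) = -1.7583…
E_cross < 0 ⇒ the goods are complements.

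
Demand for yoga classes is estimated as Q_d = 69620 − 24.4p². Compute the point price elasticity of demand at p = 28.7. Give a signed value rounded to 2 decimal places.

-0.81

dQ_d/dp = −2·24.4·p = -1400.56. At p = 28.7, Q_d = 49521.964.
Ed = (dQ_d/dp)·(p/Q_d) = (-1400.56) × (28.7/49521.964) = -0.8116…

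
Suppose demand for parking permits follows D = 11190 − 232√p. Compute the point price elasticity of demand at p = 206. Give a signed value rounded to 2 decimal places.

-0.21

dD/dp = −232/(2√p) = -8.0821. At p = 206, D = 7860.17.
Ed = (dD/dp)·(p/D) = (-8.0821) × (206/7860.17) = -0.2118…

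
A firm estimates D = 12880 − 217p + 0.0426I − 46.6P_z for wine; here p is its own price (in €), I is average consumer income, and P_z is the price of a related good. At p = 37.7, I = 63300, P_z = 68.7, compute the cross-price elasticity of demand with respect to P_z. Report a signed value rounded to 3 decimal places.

At the given values, D = 12880 − 217(37.7) + 0.0426(63300) − 46.6(68.7) = 4194.26.
∂D/∂P_z = -46.6.
E = (-46.6) × (68.7/4194.26) = -0.76328…

-0.763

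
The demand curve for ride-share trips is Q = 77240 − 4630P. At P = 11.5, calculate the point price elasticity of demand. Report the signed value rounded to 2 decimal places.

-2.22

dQ/dP = −4630. At P = 11.5, Q = 77240 − 4630(11.5) = 23995.
Ed = (dQ/dP)·(P/Q) = −4630 × (11.5/23995) = -2.2190…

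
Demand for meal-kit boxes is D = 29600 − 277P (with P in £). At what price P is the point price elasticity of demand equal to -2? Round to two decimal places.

71.24

Ed = −277P/(29600 − 277P). Set this equal to -2:
277P = 2·(29600 − 277P) ⇒ 277P(1 + 2) = 2·29600
P = 2·29600 / (277·3) = 71.2394…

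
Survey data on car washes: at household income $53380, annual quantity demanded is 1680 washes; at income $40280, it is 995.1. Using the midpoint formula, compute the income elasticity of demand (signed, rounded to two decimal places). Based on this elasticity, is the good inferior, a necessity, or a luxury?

%ΔQ = (995.1 − 1680)/[( 1680 + 995.1)/2] = -684.9/1337.55 = -0.512055…
%ΔIncome = (40280 − 53380)/[( 53380 + 40280)/2] = -13100/46830 = -0.279735…
E_income = (-684.9/1337.55) / (-13100/46830) = 1.8305…
E_income > 1 ⇒ normal good, luxury.

1.83; luxury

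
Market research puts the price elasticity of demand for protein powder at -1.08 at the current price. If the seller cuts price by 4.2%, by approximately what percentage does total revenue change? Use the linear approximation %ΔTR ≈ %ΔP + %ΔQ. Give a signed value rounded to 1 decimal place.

%ΔQ ≈ Ed × %ΔP = (-1.08) × (-4.2%) = +4.5360%
%ΔTR ≈ %ΔP + %ΔQ = (-4.2%) + (+4.5360%) = +0.3360%

+0.3%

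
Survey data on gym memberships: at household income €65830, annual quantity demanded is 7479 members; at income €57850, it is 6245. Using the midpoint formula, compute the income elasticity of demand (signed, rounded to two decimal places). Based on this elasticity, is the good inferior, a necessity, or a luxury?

1.39; luxury

%ΔQ = (6245 − 7479)/[( 7479 + 6245)/2] = -1234/6862 = -0.179830…
%ΔIncome = (57850 − 65830)/[( 65830 + 57850)/2] = -7980/61840 = -0.129042…
E_income = (-1234/6862) / (-7980/61840) = 1.3935…
E_income > 1 ⇒ normal good, luxury.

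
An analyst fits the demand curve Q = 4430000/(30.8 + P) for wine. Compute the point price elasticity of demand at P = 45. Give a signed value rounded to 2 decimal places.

-0.59

dQ/dP = −4430000/(30.8 + P)² = -771.019. At P = 45, Q = 58443.3.
Ed = (dQ/dP)·(P/Q) = (-771.019) × (45/58443.3) = -0.5936…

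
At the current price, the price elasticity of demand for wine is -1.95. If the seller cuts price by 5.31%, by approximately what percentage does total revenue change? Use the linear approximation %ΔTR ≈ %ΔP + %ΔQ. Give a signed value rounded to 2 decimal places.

%ΔQ ≈ Ed × %ΔP = (-1.95) × (-5.31%) = +10.3545%
%ΔTR ≈ %ΔP + %ΔQ = (-5.31%) + (+10.3545%) = +5.0445%

+5.04%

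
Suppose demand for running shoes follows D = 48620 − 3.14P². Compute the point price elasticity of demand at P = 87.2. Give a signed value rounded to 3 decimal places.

-1.930

dD/dP = −2·3.14·P = -547.616. At P = 87.2, D = 24743.9424.
Ed = (dD/dP)·(P/D) = (-547.616) × (87.2/24743.9424) = -1.92985…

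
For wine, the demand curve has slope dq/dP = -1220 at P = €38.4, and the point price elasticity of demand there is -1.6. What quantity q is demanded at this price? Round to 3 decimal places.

29280.000

Ed = (dq/dP)·(P/q) ⇒ q = (dq/dP)·P/Ed = (-1220)·38.4/(-1.6) = 29280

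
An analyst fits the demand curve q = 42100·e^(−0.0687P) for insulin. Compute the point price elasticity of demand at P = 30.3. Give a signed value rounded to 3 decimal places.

-2.082

dq/dP = −0.0687·q = -360.751. At P = 30.3, q = 5251.1.
Ed = (dq/dP)·(P/q) = (-360.751) × (30.3/5251.1) = -2.08161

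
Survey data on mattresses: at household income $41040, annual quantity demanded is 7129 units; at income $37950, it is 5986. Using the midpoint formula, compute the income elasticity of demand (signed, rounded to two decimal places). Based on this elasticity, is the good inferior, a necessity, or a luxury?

%ΔQ = (5986 − 7129)/[( 7129 + 5986)/2] = -1143/6557.5 = -0.174304…
%ΔIncome = (37950 − 41040)/[( 41040 + 37950)/2] = -3090/39495 = -0.078237…
E_income = (-1143/6557.5) / (-3090/39495) = 2.2278…
E_income > 1 ⇒ normal good, luxury.

2.23; luxury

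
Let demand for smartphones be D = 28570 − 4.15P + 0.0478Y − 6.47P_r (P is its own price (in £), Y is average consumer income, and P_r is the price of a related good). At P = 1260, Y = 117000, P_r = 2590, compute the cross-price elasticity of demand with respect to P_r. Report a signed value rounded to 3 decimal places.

-1.376

At the given values, D = 28570 − 4.15(1260) + 0.0478(117000) − 6.47(2590) = 12176.3.
∂D/∂P_r = -6.47.
E = (-6.47) × (2590/12176.3) = -1.37622…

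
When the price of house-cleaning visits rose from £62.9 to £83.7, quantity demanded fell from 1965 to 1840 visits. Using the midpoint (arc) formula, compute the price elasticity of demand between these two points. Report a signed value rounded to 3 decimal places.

-0.232

%ΔQ = (1840 − 1965) / [(1965 + 1840)/2] = -125/1902.5 = -0.065703…
%ΔP = (83.7 − 62.9) / [(62.9 + 83.7)/2] = 20.8/73.3 = 0.283765…
Arc Ed = %ΔQ / %ΔP = (-125/1902.5) / (20.8/73.3) = -0.23153…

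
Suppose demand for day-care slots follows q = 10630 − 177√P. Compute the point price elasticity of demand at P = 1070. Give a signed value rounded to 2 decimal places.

-0.60

dq/dP = −177/(2√P) = -2.70552. At P = 1070, q = 4840.18.
Ed = (dq/dP)·(P/q) = (-2.70552) × (1070/4840.18) = -0.5980…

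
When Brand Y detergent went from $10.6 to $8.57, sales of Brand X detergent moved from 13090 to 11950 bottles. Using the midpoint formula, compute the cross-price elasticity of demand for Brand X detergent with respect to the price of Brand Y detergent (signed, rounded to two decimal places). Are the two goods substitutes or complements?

%ΔQ_{Brand X detergent} = (11950 − 13090)/avg = -1140/12520 = -0.091054…
%ΔP_{Brand Y detergent} = (8.57 − 10.6)/avg = -2.03/9.585 = -0.211789…
E_cross = (-1140/12520) / (-2.03/9.585) = 0.4299…
E_cross > 0 ⇒ the goods are substitutes.

0.43; substitutes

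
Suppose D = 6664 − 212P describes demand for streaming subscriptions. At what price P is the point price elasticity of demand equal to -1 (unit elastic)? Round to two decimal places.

Ed = −212P/(6664 − 212P). Set this equal to -1:
212P = 1·(6664 − 212P) ⇒ 212P(1 + 1) = 1·6664
P = 1·6664 / (212·2) = 15.7169…

15.72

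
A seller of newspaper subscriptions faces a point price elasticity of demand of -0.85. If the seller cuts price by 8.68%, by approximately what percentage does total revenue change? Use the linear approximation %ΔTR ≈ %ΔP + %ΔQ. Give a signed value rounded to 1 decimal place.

%ΔQ ≈ Ed × %ΔP = (-0.85) × (-8.68%) = +7.3780%
%ΔTR ≈ %ΔP + %ΔQ = (-8.68%) + (+7.3780%) = -1.3020%

-1.3%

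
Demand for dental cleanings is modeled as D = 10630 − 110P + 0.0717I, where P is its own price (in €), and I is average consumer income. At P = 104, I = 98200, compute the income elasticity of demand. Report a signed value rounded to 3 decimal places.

1.130

At the given values, D = 10630 − 110(104) + 0.0717(98200) = 6230.94.
∂D/∂I = 0.0717.
E = (0.0717) × (98200/6230.94) = 1.12999…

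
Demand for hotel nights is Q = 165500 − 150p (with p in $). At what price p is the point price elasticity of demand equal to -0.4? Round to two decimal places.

Ed = −150p/(165500 − 150p). Set this equal to -0.4:
150p = 0.4·(165500 − 150p) ⇒ 150p(1 + 0.4) = 0.4·165500
p = 0.4·165500 / (150·1.4) = 315.2380…

315.24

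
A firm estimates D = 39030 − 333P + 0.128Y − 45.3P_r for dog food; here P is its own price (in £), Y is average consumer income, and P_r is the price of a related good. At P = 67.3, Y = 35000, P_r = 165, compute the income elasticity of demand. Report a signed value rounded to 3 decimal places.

0.329

At the given values, D = 39030 − 333(67.3) + 0.128(35000) − 45.3(165) = 13624.6.
∂D/∂Y = 0.128.
E = (0.128) × (35000/13624.6) = 0.32881…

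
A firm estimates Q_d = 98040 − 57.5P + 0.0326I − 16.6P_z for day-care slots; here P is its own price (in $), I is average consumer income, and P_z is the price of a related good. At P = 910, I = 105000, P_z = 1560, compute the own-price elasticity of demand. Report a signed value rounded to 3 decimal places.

-2.251

At the given values, Q_d = 98040 − 57.5(910) + 0.0326(105000) − 16.6(1560) = 23242.
∂Q_d/∂P = −57.5.
E = (-57.5) × (910/23242) = -2.25131…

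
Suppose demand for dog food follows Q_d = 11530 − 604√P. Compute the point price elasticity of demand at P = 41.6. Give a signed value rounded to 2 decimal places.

dQ_d/dP = −604/(2√P) = -46.8231. At P = 41.6, Q_d = 7634.32.
Ed = (dQ_d/dP)·(P/Q_d) = (-46.8231) × (41.6/7634.32) = -0.2551…

-0.26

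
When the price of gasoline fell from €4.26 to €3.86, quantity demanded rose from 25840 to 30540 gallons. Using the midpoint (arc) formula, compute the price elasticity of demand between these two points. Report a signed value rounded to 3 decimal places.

-1.692

%ΔQ = (30540 − 25840) / [(25840 + 30540)/2] = 4700/28190 = 0.166725…
%ΔP = (3.86 − 4.26) / [(4.26 + 3.86)/2] = -0.4/4.06 = -0.098522…
Arc Ed = %ΔQ / %ΔP = (4700/28190) / (-0.4/4.06) = -1.69226…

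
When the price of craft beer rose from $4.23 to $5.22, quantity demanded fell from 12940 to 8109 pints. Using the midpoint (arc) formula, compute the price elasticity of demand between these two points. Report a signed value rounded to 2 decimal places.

-2.19

%ΔQ = (8109 − 12940) / [(12940 + 8109)/2] = -4831/10524.5 = -0.459024…
%ΔP = (5.22 − 4.23) / [(4.23 + 5.22)/2] = 0.99/4.725 = 0.209523…
Arc Ed = %ΔQ / %ΔP = (-4831/10524.5) / (0.99/4.725) = -2.1907…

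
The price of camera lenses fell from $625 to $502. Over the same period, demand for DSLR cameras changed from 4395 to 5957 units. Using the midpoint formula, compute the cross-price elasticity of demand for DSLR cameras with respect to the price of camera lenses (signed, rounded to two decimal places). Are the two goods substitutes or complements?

-1.38; complements

%ΔQ_{DSLR cameras} = (5957 − 4395)/avg = 1562/5176 = 0.301777…
%ΔP_{camera lenses} = (502 − 625)/avg = -123/563.5 = -0.218278…
E_cross = (1562/5176) / (-123/563.5) = -1.3825…
E_cross < 0 ⇒ the goods are complements.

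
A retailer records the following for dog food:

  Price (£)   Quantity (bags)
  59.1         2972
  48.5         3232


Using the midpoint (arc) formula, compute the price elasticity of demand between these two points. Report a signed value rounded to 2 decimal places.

%ΔQ = (3232 − 2972) / [(2972 + 3232)/2] = 260/3102 = 0.083816…
%ΔP = (48.5 − 59.1) / [(59.1 + 48.5)/2] = -10.6/53.8 = -0.197026…
Arc Ed = %ΔQ / %ΔP = (260/3102) / (-10.6/53.8) = -0.4254…

-0.43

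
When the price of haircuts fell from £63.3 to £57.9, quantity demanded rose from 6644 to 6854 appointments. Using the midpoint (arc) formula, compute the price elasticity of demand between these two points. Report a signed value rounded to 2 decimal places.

%ΔQ = (6854 − 6644) / [(6644 + 6854)/2] = 210/6749 = 0.031115…
%ΔP = (57.9 − 63.3) / [(63.3 + 57.9)/2] = -5.4/60.6 = -0.089108…
Arc Ed = %ΔQ / %ΔP = (210/6749) / (-5.4/60.6) = -0.3491…

-0.35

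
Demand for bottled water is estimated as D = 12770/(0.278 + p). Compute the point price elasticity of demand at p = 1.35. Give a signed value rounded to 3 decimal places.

-0.829

dD/dp = −12770/(0.278 + p)² = -4818.17. At p = 1.35, D = 7843.98.
Ed = (dD/dp)·(p/D) = (-4818.17) × (1.35/7843.98) = -0.82923…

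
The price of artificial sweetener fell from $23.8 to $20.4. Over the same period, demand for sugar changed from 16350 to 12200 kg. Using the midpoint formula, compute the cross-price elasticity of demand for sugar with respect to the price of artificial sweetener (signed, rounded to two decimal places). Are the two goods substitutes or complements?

1.89; substitutes

%ΔQ_{sugar} = (12200 − 16350)/avg = -4150/14275 = -0.290718…
%ΔP_{artificial sweetener} = (20.4 − 23.8)/avg = -3.4/22.1 = -0.153846…
E_cross = (-4150/14275) / (-3.4/22.1) = 1.8896…
E_cross > 0 ⇒ the goods are substitutes.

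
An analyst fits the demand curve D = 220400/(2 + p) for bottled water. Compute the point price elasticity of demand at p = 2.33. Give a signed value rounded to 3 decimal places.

dD/dp = −220400/(2 + p)² = -11755.4. At p = 2.33, D = 50900.7.
Ed = (dD/dp)·(p/D) = (-11755.4) × (2.33/50900.7) = -0.53810…

-0.538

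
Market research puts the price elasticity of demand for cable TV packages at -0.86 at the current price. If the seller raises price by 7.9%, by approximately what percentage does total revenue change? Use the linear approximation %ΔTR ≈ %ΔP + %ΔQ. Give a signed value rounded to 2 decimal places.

%ΔQ ≈ Ed × %ΔP = (-0.86) × (+7.9%) = -6.7940%
%ΔTR ≈ %ΔP + %ΔQ = (+7.9%) + (-6.7940%) = +1.1060%

+1.11%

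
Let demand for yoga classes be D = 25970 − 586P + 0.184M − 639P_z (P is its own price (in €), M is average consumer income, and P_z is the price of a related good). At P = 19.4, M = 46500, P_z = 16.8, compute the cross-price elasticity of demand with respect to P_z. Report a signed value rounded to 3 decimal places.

-0.864

At the given values, D = 25970 − 586(19.4) + 0.184(46500) − 639(16.8) = 12422.4.
∂D/∂P_z = -639.
E = (-639) × (16.8/12422.4) = -0.86418…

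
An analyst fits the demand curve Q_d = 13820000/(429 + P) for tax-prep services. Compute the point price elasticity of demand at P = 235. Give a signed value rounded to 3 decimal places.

dQ_d/dP = −13820000/(429 + P)² = -31.3453. At P = 235, Q_d = 20813.3.
Ed = (dQ_d/dP)·(P/Q_d) = (-31.3453) × (235/20813.3) = -0.35391…

-0.354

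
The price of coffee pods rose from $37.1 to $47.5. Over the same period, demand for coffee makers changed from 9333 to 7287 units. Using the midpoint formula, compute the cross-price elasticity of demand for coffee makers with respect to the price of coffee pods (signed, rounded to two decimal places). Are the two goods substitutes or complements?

%ΔQ_{coffee makers} = (7287 − 9333)/avg = -2046/8310 = -0.246209…
%ΔP_{coffee pods} = (47.5 − 37.1)/avg = 10.4/42.3 = 0.245862…
E_cross = (-2046/8310) / (10.4/42.3) = -1.0014…
E_cross < 0 ⇒ the goods are complements.

-1.00; complements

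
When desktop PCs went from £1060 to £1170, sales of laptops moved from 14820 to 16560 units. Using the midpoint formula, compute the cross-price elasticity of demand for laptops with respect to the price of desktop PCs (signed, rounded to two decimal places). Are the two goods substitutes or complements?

%ΔQ_{laptops} = (16560 − 14820)/avg = 1740/15690 = 0.110898…
%ΔP_{desktop PCs} = (1170 − 1060)/avg = 110/1115 = 0.098654…
E_cross = (1740/15690) / (110/1115) = 1.1241…
E_cross > 0 ⇒ the goods are substitutes.

1.12; substitutes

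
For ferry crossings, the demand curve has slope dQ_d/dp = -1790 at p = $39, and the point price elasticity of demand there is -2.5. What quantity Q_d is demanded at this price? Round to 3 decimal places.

Ed = (dQ_d/dp)·(p/Q_d) ⇒ Q_d = (dQ_d/dp)·p/Ed = (-1790)·39/(-2.5) = 27924

27924.000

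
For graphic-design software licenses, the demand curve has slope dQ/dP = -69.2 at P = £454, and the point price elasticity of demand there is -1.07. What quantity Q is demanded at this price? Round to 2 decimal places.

Ed = (dQ/dP)·(P/Q) ⇒ Q = (dQ/dP)·P/Ed = (-69.2)·454/(-1.07) = 29361.4953…

29361.50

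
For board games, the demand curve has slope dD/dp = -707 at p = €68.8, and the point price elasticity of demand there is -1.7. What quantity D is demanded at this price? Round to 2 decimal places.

Ed = (dD/dp)·(p/D) ⇒ D = (dD/dp)·p/Ed = (-707)·68.8/(-1.7) = 28612.7058…

28612.71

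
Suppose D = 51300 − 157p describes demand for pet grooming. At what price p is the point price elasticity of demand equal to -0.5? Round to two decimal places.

Ed = −157p/(51300 − 157p). Set this equal to -0.5:
157p = 0.5·(51300 − 157p) ⇒ 157p(1 + 0.5) = 0.5·51300
p = 0.5·51300 / (157·1.5) = 108.9171…

108.92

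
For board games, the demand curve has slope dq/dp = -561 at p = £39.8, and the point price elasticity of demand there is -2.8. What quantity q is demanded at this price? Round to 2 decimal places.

7974.21

Ed = (dq/dp)·(p/q) ⇒ q = (dq/dp)·p/Ed = (-561)·39.8/(-2.8) = 7974.2142…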